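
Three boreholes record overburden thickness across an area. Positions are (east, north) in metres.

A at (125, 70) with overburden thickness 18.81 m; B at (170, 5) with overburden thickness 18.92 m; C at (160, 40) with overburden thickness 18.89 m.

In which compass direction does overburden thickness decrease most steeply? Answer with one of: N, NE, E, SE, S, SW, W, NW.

With d = a·x + b·y + c and A as origin, the differences give:
  45·a + (-65)·b = +0.11
  35·a + (-30)·b = +0.08
Eliminate b (×(-30) and ×(-65), subtract): 925·a = 1.900 → a = ∂d/∂x = +0.002054
Back-substitute: b = ∂d/∂y = -0.0002703.
Steepest decrease is along −∇f = (-0.002054 E, +0.0002703 N) → west.

W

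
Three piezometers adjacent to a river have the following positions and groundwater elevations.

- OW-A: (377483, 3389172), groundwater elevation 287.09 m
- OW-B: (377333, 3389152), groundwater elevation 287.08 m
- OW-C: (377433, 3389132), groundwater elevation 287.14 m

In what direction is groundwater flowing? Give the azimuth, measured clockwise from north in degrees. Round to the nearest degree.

Three-point gradient (reference OW-A): Δ to OW-B = (-150, -20, -0.01), Δ to OW-C = (-50, -40, +0.05).
∂h/∂x = +0.0002800, ∂h/∂y = -0.001600 (det = 5000).
Flow direction (−∇h) has components (-0.0002800 E, +0.001600 N).
Azimuth = atan2(E, N) = atan2(-0.0002800, +0.001600) = 350.1° ≈ 350°.

350°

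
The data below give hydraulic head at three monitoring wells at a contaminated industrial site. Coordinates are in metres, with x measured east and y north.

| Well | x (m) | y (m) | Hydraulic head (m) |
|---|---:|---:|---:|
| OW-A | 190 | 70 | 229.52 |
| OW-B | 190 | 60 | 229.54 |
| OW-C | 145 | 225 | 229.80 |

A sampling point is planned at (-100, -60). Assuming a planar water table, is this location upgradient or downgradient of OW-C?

With h = a·x + b·y + c and OW-A as origin, the differences give:
  0·a + (-10)·b = +0.02
  (-45)·a + 155·b = +0.28
Eliminate b (×155 and ×(-10), subtract): -450·a = 5.900 → a = ∂h/∂x = -0.01311
Back-substitute: b = ∂h/∂y = -0.002000.
Head at (-100, -60) = 229.52 + (-0.01311)·(-290) + (-0.002000)·(-130) = 233.58 m.
That is higher than the 229.80 m at OW-C, so the point is upgradient.

upgradient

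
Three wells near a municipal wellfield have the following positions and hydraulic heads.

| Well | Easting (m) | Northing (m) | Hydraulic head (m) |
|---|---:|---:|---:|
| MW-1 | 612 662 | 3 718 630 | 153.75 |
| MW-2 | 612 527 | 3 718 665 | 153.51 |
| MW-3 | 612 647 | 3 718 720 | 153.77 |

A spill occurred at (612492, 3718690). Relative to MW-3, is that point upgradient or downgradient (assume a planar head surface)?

With h = a·x + b·y + c and MW-1 as origin, the differences give:
  (-135)·a + 35·b = -0.24
  (-15)·a + 90·b = +0.02
Eliminate b (×90 and ×35, subtract): -11625·a = -22.300 → a = ∂h/∂x = +0.001918
Back-substitute: b = ∂h/∂y = +0.0005419.
Head at (612492, 3718690) = 153.75 + (+0.001918)·(-170) + (+0.0005419)·(60) = 153.46 m.
That is lower than the 153.77 m at MW-3, so the point is downgradient.

downgradient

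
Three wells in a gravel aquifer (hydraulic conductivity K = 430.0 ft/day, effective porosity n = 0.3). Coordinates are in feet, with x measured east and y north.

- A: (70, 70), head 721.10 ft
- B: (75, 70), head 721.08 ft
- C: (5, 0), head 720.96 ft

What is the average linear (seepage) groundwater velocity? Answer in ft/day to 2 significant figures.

With h = a·x + b·y + c and A as origin, the differences give:
  5·a + 0·b = -0.02
  (-65)·a + (-70)·b = -0.14
Eliminate b (×(-70) and ×0, subtract): -350·a = 1.400 → a = ∂h/∂x = -0.004000
Back-substitute: b = ∂h/∂y = +0.005714.
|∇h| = √(-0.004000² + 0.005714²) = 0.006975
Seepage velocity v = K·i/n = 430.0 × 0.006975 / 0.3 = 9.998 ft/day.

10.0 ft/day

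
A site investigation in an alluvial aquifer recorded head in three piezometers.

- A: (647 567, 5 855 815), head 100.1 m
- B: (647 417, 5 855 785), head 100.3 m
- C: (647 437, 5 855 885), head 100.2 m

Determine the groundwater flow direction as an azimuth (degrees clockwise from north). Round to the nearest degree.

Taking A as reference: B−A = (-150, -30, +0.2); C−A = (-130, 70, +0.1).
Solve a·Δx + b·Δy = Δh: det = (-150)·70 − (-130)·(-30) = -14400.
∂h/∂x = [(+0.2)·70 − (+0.1)·(-30)] / -14400 = -0.001181
∂h/∂y = [(-150)·(+0.1) − (-130)·(+0.2)] / -14400 = -0.0007639
Flow direction (−∇h) has components (+0.001181 E, +0.0007639 N).
Azimuth = atan2(E, N) = atan2(+0.001181, +0.0007639) = 57.1° ≈ 057°.

057°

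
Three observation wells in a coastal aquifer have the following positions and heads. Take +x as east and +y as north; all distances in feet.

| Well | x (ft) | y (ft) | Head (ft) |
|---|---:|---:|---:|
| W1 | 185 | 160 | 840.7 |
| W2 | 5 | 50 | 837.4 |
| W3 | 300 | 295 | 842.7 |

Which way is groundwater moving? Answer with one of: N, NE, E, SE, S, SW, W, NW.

W

Differences from W1: to W2 (Δx, Δy, Δh) = (-180, -110, -3.3); to W3 = (115, 135, +2.0).
Solve a·Δx + b·Δy = Δh: det = (-180)·135 − 115·(-110) = -11650.
∂h/∂x = [(-3.3)·135 − (+2.0)·(-110)] / -11650 = +0.01936
∂h/∂y = [(-180)·(+2.0) − 115·(-3.3)] / -11650 = -0.001674
Flow = −∇h = (-0.01936 east, +0.001674 north), which points west.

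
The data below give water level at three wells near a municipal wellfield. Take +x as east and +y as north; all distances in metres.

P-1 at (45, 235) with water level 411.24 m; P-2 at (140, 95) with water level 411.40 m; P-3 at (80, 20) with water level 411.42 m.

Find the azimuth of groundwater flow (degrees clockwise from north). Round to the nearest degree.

Taking P-1 as reference: P-2−P-1 = (95, -140, +0.16); P-3−P-1 = (35, -215, +0.18).
Determinant of the coordinate differences = 95·(-215) − 35·(-140) = -15525.
∂h/∂x = [(+0.16)·(-215) − (+0.18)·(-140)] / -15525 = +0.0005926
∂h/∂y = [95·(+0.18) − 35·(+0.16)] / -15525 = -0.0007407
Flow direction (−∇h) has components (-0.0005926 E, +0.0007407 N).
Azimuth = atan2(E, N) = atan2(-0.0005926, +0.0007407) = 321.3° ≈ 321°.

321°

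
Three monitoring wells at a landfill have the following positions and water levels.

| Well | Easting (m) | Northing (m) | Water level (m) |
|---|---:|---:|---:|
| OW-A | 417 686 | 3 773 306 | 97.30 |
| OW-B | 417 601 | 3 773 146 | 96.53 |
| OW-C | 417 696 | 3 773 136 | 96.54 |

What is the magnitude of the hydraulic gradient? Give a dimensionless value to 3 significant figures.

Three-point gradient (reference OW-A): Δ to OW-B = (-85, -160, -0.77), Δ to OW-C = (10, -170, -0.76).
∂h/∂x = +0.0005794, ∂h/∂y = +0.004505 (det = 16050).
|∇h| = √(0.0005794² + 0.004505²) = 0.004542

0.00454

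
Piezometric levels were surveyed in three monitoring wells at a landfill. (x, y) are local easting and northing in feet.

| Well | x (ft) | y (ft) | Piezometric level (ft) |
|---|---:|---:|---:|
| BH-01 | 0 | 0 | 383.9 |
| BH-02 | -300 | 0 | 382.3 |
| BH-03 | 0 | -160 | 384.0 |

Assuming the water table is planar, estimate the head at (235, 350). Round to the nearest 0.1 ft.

∂h/∂x = (382.3 − 383.9) / (-300 − 0) = +0.005333
∂h/∂y = (384.0 − 383.9) / (-160 − 0) = -0.0006250
h(235, 350) = 383.9 + (+0.005333)·(235) + (-0.0006250)·(350) = 383.9 +1.253 -0.219 = 384.935 ft.

384.9 ft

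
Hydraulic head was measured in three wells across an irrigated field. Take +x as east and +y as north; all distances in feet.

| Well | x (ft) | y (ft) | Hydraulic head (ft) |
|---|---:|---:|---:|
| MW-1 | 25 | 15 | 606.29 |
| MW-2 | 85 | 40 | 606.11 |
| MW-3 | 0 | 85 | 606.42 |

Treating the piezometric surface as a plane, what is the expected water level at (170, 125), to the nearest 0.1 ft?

With h = a·x + b·y + c and MW-1 as origin, the differences give:
  60·a + 25·b = -0.18
  (-25)·a + 70·b = +0.13
Eliminate b (×70 and ×25, subtract): 4825·a = -15.850 → a = ∂h/∂x = -0.003285
Back-substitute: b = ∂h/∂y = +0.0006839.
h(170, 125) = 606.29 + (-0.003285)·(145) + (+0.0006839)·(110) = 606.29 -0.476 +0.075 = 605.889 ft.

605.9 ft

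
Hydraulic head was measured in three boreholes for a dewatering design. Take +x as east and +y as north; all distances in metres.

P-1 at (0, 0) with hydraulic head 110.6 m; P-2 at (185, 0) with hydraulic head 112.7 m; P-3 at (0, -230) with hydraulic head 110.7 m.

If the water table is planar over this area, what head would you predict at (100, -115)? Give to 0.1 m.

∂h/∂x = (112.7 − 110.6) / (185 − 0) = +0.01135
∂h/∂y = (110.7 − 110.6) / (-230 − 0) = -0.0004348
h(100, -115) = 110.6 + (+0.01135)·(100) + (-0.0004348)·(-115) = 110.6 +1.135 +0.050 = 111.785 m.

111.8 m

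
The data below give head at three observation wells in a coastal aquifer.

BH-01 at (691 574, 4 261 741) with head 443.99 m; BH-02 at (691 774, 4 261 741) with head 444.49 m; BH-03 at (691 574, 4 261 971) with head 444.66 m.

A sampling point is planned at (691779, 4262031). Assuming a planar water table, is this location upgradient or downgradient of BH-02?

∂h/∂x = (444.49 − 443.99) / (691774 − 691574) = +0.002500
∂h/∂y = (444.66 − 443.99) / (4261971 − 4261741) = +0.002913
Head at (691779, 4262031) = 443.99 + (+0.002500)·(205) + (+0.002913)·(290) = 445.35 m.
That is higher than the 444.49 m at BH-02, so the point is upgradient.

upgradient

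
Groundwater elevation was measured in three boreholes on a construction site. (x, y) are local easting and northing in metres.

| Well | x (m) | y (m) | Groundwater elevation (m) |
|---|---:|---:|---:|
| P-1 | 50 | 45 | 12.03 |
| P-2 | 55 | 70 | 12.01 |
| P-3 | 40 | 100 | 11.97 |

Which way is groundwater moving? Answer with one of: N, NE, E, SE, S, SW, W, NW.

Differences from P-1: to P-2 (Δx, Δy, Δh) = (5, 25, -0.02); to P-3 = (-10, 55, -0.06).
Solve a·Δx + b·Δy = Δh: det = 5·55 − (-10)·25 = 525.
∂h/∂x = [(-0.02)·55 − (-0.06)·25] / 525 = +0.0007619
∂h/∂y = [5·(-0.06) − (-10)·(-0.02)] / 525 = -0.0009524
Flow = −∇h = (-0.0007619 east, +0.0009524 north), which points northwest.

NW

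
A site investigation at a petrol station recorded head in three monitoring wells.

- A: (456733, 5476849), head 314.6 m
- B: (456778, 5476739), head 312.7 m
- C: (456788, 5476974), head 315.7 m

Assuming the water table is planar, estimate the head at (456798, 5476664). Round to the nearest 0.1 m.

With h = a·x + b·y + c and A as origin, the differences give:
  45·a + (-110)·b = -1.9
  55·a + 125·b = +1.1
Eliminate b (×125 and ×(-110), subtract): 11675·a = -116.50 → a = ∂h/∂x = -0.009979
Back-substitute: b = ∂h/∂y = +0.01319.
h(456798, 5476664) = 314.6 + (-0.009979)·(65) + (+0.01319)·(-185) = 314.6 -0.649 -2.440 = 311.511 m.

311.5 m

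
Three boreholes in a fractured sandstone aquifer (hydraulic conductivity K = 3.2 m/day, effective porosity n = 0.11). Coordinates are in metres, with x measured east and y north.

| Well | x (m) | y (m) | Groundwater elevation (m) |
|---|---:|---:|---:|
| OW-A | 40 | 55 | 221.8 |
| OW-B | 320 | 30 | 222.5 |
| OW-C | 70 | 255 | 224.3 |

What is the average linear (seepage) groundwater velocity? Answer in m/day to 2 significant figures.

0.36 m/day

Taking OW-A as reference: OW-B−OW-A = (280, -25, +0.7); OW-C−OW-A = (30, 200, +2.5).
Solve a·Δx + b·Δy = Δh: det = 280·200 − 30·(-25) = 56750.
∂h/∂x = [(+0.7)·200 − (+2.5)·(-25)] / 56750 = +0.003568
∂h/∂y = [280·(+2.5) − 30·(+0.7)] / 56750 = +0.01196
|∇h| = √(0.003568² + 0.01196²) = 0.01248
Seepage velocity v = K·i/n = 3.2 × 0.01248 / 0.11 = 0.3631 m/day.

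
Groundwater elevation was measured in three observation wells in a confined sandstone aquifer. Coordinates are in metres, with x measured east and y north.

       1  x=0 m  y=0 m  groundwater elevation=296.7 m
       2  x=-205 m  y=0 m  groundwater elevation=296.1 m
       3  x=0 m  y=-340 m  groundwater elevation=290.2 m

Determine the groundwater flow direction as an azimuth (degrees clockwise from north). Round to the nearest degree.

189°

∂h/∂x = (296.1 − 296.7) / (-205 − 0) = +0.002927
∂h/∂y = (290.2 − 296.7) / (-340 − 0) = +0.01912
Flow direction (−∇h) has components (-0.002927 E, -0.01912 N).
Azimuth = atan2(E, N) = atan2(-0.002927, -0.01912) = 188.7° ≈ 189°.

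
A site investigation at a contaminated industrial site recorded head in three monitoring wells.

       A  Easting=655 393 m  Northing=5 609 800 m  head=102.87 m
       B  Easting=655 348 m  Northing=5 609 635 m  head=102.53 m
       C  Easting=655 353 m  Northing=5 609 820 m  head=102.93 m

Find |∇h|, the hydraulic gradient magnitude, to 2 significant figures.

Three-point gradient (reference A): Δ to B = (-45, -165, -0.34), Δ to C = (-40, 20, +0.06).
∂h/∂x = -0.0004133, ∂h/∂y = +0.002173 (det = -7500).
|∇h| = √(-0.0004133² + 0.002173²) = 0.002212

0.0022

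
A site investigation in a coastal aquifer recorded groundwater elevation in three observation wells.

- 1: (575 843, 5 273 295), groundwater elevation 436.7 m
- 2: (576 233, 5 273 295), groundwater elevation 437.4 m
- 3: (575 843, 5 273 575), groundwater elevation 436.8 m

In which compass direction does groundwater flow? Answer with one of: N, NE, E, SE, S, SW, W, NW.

∂h/∂x = (437.4 − 436.7) / (576233 − 575843) = +0.001795
∂h/∂y = (436.8 − 436.7) / (5273575 − 5273295) = +0.0003571
Flow = −∇h = (-0.001795 east, -0.0003571 north), which points west.

W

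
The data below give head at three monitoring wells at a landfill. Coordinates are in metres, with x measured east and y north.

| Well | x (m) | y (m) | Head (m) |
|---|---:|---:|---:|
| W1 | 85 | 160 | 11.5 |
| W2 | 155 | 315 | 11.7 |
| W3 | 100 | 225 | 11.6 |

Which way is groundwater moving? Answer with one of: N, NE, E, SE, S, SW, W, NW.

SE

Three-point gradient (reference W1): Δ to W2 = (70, 155, +0.2), Δ to W3 = (15, 65, +0.1).
∂h/∂x = -0.001124, ∂h/∂y = +0.001798 (det = 2225).
Flow = −∇h = (+0.001124 east, -0.001798 north), which points southeast.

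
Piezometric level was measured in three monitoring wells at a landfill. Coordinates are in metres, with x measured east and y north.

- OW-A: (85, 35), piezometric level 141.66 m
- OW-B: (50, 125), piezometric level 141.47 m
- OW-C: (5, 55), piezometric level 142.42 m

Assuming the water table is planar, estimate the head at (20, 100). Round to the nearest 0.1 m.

142.0 m

Differences from OW-A: to OW-B (Δx, Δy, Δh) = (-35, 90, -0.19); to OW-C = (-80, 20, +0.76).
Determinant of the coordinate differences = (-35)·20 − (-80)·90 = 6500.
∂h/∂x = [(-0.19)·20 − (+0.76)·90] / 6500 = -0.01111
∂h/∂y = [(-35)·(+0.76) − (-80)·(-0.19)] / 6500 = -0.006431
h(20, 100) = 141.66 + (-0.01111)·(-65) + (-0.006431)·(65) = 141.66 +0.722 -0.418 = 141.964 m.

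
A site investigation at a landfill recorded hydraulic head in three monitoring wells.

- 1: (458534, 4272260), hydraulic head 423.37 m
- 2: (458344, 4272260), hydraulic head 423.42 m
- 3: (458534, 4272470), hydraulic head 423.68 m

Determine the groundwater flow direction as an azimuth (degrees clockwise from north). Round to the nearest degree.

170°

∂h/∂x = (423.42 − 423.37) / (458344 − 458534) = -0.0002632
∂h/∂y = (423.68 − 423.37) / (4272470 − 4272260) = +0.001476
Flow direction (−∇h) has components (+0.0002632 E, -0.001476 N).
Azimuth = atan2(E, N) = atan2(+0.0002632, -0.001476) = 169.9° ≈ 170°.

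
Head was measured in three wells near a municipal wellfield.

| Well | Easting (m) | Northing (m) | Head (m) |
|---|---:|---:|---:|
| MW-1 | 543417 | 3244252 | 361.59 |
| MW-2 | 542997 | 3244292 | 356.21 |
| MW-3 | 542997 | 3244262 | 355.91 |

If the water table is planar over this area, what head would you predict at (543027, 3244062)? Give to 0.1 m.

With h = a·x + b·y + c and MW-1 as origin, the differences give:
  (-420)·a + 40·b = -5.38
  (-420)·a + 10·b = -5.68
Eliminate b (×10 and ×40, subtract): 12600·a = 173.400 → a = ∂h/∂x = +0.01376
Back-substitute: b = ∂h/∂y = +0.010000.
h(543027, 3244062) = 361.59 + (+0.01376)·(-390) + (+0.010000)·(-190) = 361.59 -5.367 -1.900 = 354.323 m.

354.3 m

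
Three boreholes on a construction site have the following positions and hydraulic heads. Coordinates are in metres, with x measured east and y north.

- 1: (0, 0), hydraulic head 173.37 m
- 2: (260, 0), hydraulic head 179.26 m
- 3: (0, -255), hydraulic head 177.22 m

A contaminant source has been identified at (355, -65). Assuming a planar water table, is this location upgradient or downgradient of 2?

∂h/∂x = (179.26 − 173.37) / (260 − 0) = +0.02265
∂h/∂y = (177.22 − 173.37) / (-255 − 0) = -0.01510
Head at (355, -65) = 173.37 + (+0.02265)·(355) + (-0.01510)·(-65) = 182.39 m.
That is higher than the 179.26 m at 2, so the point is upgradient.

upgradient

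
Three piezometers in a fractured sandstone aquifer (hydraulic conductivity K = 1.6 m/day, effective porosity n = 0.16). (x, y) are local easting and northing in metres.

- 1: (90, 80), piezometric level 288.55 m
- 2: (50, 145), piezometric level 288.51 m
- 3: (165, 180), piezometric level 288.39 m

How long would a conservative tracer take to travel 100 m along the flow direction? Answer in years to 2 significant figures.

Differences from 1: to 2 (Δx, Δy, Δh) = (-40, 65, -0.04); to 3 = (75, 100, -0.16).
Solve a·Δx + b·Δy = Δh: det = (-40)·100 − 75·65 = -8875.
∂h/∂x = [(-0.04)·100 − (-0.16)·65] / -8875 = -0.0007211
∂h/∂y = [(-40)·(-0.16) − 75·(-0.04)] / -8875 = -0.001059
|∇h| = √(-0.0007211² + -0.001059²) = 0.001281
Seepage velocity v = K·i/n = 1.6 × 0.001281 / 0.16 = 0.01281 m/day.
t = 100 / 0.01281 = 7806 days = 21.4 years.

21 years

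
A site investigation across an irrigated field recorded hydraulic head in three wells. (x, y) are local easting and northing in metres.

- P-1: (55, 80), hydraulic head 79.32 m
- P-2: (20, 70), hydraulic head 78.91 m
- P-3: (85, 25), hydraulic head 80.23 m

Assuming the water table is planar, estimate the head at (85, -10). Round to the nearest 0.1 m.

80.5 m

Differences from P-1: to P-2 (Δx, Δy, Δh) = (-35, -10, -0.41); to P-3 = (30, -55, +0.91).
Determinant of the coordinate differences = (-35)·(-55) − 30·(-10) = 2225.
∂h/∂x = [(-0.41)·(-55) − (+0.91)·(-10)] / 2225 = +0.01422
∂h/∂y = [(-35)·(+0.91) − 30·(-0.41)] / 2225 = -0.008787
h(85, -10) = 79.32 + (+0.01422)·(30) + (-0.008787)·(-90) = 79.32 +0.427 +0.791 = 80.538 m.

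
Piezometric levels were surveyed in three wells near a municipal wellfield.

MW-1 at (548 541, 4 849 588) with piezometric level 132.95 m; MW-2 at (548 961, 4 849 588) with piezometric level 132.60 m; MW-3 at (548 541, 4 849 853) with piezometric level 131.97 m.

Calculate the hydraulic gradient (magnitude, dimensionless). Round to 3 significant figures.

∂h/∂x = (132.60 − 132.95) / (548961 − 548541) = -0.0008333
∂h/∂y = (131.97 − 132.95) / (4849853 − 4849588) = -0.003698
|∇h| = √(-0.0008333² + -0.003698²) = 0.003791

0.00379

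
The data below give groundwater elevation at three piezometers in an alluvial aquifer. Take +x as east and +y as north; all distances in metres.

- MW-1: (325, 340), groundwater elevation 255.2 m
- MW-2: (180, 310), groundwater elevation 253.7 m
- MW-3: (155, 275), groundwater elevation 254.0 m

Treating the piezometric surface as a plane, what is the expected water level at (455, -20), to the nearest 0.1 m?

Three-point gradient (reference MW-1): Δ to MW-2 = (-145, -30, -1.5), Δ to MW-3 = (-170, -65, -1.2).
∂h/∂x = +0.01422, ∂h/∂y = -0.01873 (det = 4325).
h(455, -20) = 255.2 + (+0.01422)·(130) + (-0.01873)·(-360) = 255.2 +1.849 +6.742 = 263.791 m.

263.8 m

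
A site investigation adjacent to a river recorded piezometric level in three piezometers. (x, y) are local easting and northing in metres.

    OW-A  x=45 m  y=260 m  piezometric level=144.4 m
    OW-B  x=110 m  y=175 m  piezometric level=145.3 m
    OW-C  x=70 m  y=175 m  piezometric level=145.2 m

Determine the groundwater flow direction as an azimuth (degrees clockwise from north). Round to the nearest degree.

With h = a·x + b·y + c and OW-A as origin, the differences give:
  65·a + (-85)·b = +0.9
  25·a + (-85)·b = +0.8
Eliminate b (×(-85) and ×(-85), subtract): -3400·a = -8.50 → a = ∂h/∂x = +0.002500
Back-substitute: b = ∂h/∂y = -0.008676.
Flow direction (−∇h) has components (-0.002500 E, +0.008676 N).
Azimuth = atan2(E, N) = atan2(-0.002500, +0.008676) = 343.9° ≈ 344°.

344°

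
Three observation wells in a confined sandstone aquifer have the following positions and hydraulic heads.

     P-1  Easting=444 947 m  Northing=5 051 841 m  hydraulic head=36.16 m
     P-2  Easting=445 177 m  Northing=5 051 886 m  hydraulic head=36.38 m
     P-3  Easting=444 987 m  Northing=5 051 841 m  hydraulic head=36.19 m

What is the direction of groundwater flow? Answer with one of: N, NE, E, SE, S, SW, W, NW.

With h = a·x + b·y + c and P-1 as origin, the differences give:
  230·a + 45·b = +0.22
  40·a + 0·b = +0.03
Eliminate b (×0 and ×45, subtract): -1800·a = -1.350 → a = ∂h/∂x = +0.0007500
Back-substitute: b = ∂h/∂y = +0.001056.
Flow = −∇h = (-0.0007500 east, -0.001056 north), which points southwest.

SW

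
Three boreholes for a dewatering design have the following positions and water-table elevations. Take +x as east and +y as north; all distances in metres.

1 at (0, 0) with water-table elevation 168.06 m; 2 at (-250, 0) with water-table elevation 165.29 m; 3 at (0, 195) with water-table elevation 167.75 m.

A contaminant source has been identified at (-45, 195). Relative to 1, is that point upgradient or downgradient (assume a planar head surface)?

downgradient

∂h/∂x = (165.29 − 168.06) / (-250 − 0) = +0.01108
∂h/∂y = (167.75 − 168.06) / (195 − 0) = -0.001590
Head at (-45, 195) = 168.06 + (+0.01108)·(-45) + (-0.001590)·(195) = 167.25 m.
That is lower than the 168.06 m at 1, so the point is downgradient.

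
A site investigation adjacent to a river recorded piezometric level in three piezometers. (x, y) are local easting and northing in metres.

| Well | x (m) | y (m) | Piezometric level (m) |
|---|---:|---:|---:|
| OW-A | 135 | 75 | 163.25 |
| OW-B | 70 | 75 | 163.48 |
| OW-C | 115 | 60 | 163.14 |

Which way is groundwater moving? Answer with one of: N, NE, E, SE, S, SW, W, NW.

With h = a·x + b·y + c and OW-A as origin, the differences give:
  (-65)·a + 0·b = +0.23
  (-20)·a + (-15)·b = -0.11
Eliminate b (×(-15) and ×0, subtract): 975·a = -3.450 → a = ∂h/∂x = -0.003538
Back-substitute: b = ∂h/∂y = +0.01205.
Flow = −∇h = (+0.003538 east, -0.01205 north), which points south.

S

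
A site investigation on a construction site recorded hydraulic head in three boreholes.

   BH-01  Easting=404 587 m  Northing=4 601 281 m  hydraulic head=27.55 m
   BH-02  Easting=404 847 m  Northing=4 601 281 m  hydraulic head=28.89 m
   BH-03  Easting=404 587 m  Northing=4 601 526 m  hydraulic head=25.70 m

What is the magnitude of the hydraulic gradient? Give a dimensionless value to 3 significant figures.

∂h/∂x = (28.89 − 27.55) / (404847 − 404587) = +0.005154
∂h/∂y = (25.70 − 27.55) / (4601526 − 4601281) = -0.007551
|∇h| = √(0.005154² + -0.007551²) = 0.009142

0.00914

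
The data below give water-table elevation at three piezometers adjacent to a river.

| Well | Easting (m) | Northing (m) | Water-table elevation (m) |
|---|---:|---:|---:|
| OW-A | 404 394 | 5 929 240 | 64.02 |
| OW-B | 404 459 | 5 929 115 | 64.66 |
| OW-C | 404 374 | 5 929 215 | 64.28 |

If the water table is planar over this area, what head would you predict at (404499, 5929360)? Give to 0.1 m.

62.7 m

Taking OW-A as reference: OW-B−OW-A = (65, -125, +0.64); OW-C−OW-A = (-20, -25, +0.26).
Determinant of the coordinate differences = 65·(-25) − (-20)·(-125) = -4125.
∂h/∂x = [(+0.64)·(-25) − (+0.26)·(-125)] / -4125 = -0.004000
∂h/∂y = [65·(+0.26) − (-20)·(+0.64)] / -4125 = -0.007200
h(404499, 5929360) = 64.02 + (-0.004000)·(105) + (-0.007200)·(120) = 64.02 -0.420 -0.864 = 62.736 m.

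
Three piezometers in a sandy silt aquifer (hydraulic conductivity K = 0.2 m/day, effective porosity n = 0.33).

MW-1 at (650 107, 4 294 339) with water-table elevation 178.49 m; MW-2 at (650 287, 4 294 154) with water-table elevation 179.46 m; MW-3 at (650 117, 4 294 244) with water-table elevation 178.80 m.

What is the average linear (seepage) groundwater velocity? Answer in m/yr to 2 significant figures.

With h = a·x + b·y + c and MW-1 as origin, the differences give:
  180·a + (-185)·b = +0.97
  10·a + (-95)·b = +0.31
Eliminate b (×(-95) and ×(-185), subtract): -15250·a = -34.800 → a = ∂h/∂x = +0.002282
Back-substitute: b = ∂h/∂y = -0.003023.
|∇h| = √(0.002282² + -0.003023²) = 0.003788
Seepage velocity v = K·i/n = 0.2 × 0.003788 / 0.33 = 0.002296 m/day = 0.8386 m/yr.

0.84 m/yr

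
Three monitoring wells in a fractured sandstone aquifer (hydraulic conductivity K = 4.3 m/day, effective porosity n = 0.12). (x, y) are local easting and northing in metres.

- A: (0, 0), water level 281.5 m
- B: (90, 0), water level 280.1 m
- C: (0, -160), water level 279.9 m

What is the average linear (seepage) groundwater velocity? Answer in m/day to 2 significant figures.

0.66 m/day

∂h/∂x = (280.1 − 281.5) / (90 − 0) = -0.01556
∂h/∂y = (279.9 − 281.5) / (-160 − 0) = +0.01000
|∇h| = √(-0.01556² + 0.01000²) = 0.0185
Seepage velocity v = K·i/n = 4.3 × 0.0185 / 0.12 = 0.6629 m/day.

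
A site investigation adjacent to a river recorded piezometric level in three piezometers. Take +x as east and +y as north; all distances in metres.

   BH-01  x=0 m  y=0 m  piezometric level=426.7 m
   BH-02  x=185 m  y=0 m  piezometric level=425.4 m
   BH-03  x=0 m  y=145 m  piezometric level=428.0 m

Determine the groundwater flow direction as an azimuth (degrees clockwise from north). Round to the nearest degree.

∂h/∂x = (425.4 − 426.7) / (185 − 0) = -0.007027
∂h/∂y = (428.0 − 426.7) / (145 − 0) = +0.008966
Flow direction (−∇h) has components (+0.007027 E, -0.008966 N).
Azimuth = atan2(E, N) = atan2(+0.007027, -0.008966) = 141.9° ≈ 142°.

142°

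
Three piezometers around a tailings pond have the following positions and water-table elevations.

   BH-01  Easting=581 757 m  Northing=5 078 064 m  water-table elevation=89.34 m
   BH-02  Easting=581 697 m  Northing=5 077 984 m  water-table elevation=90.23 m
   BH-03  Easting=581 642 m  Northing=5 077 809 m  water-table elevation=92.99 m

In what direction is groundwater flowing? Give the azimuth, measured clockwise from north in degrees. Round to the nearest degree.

Taking BH-01 as reference: BH-02−BH-01 = (-60, -80, +0.89); BH-03−BH-01 = (-115, -255, +3.65).
Solve a·Δx + b·Δy = Δh: det = (-60)·(-255) − (-115)·(-80) = 6100.
∂h/∂x = [(+0.89)·(-255) − (+3.65)·(-80)] / 6100 = +0.01066
∂h/∂y = [(-60)·(+3.65) − (-115)·(+0.89)] / 6100 = -0.01912
Flow direction (−∇h) has components (-0.01066 E, +0.01912 N).
Azimuth = atan2(E, N) = atan2(-0.01066, +0.01912) = 330.9° ≈ 331°.

331°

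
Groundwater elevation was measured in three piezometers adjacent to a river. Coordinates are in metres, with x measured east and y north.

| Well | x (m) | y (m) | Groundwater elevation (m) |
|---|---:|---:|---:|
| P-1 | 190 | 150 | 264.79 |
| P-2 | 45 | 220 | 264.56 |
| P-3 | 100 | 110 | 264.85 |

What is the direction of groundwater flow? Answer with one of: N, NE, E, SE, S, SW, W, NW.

Three-point gradient (reference P-1): Δ to P-2 = (-145, 70, -0.23), Δ to P-3 = (-90, -40, +0.06).
∂h/∂x = +0.0004132, ∂h/∂y = -0.002430 (det = 12100).
Flow = −∇h = (-0.0004132 east, +0.002430 north), which points north.

N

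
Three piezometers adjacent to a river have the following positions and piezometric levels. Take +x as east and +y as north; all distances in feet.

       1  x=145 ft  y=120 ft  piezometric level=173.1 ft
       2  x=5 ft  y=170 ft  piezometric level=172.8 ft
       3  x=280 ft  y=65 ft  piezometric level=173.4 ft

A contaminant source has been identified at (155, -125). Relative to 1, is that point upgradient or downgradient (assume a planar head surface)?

Differences from 1: to 2 (Δx, Δy, Δh) = (-140, 50, -0.3); to 3 = (135, -55, +0.3).
Determinant of the coordinate differences = (-140)·(-55) − 135·50 = 950.
∂h/∂x = [(-0.3)·(-55) − (+0.3)·50] / 950 = +0.001579
∂h/∂y = [(-140)·(+0.3) − 135·(-0.3)] / 950 = -0.001579
Head at (155, -125) = 173.1 + (+0.001579)·(10) + (-0.001579)·(-245) = 173.50 ft.
That is higher than the 173.1 ft at 1, so the point is upgradient.

upgradient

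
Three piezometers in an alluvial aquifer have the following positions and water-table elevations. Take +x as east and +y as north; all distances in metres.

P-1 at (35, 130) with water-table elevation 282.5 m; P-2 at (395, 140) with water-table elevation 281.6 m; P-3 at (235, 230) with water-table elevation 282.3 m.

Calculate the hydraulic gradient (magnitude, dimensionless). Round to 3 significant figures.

Taking P-1 as reference: P-2−P-1 = (360, 10, -0.9); P-3−P-1 = (200, 100, -0.2).
Solve a·Δx + b·Δy = Δh: det = 360·100 − 200·10 = 34000.
∂h/∂x = [(-0.9)·100 − (-0.2)·10] / 34000 = -0.002588
∂h/∂y = [360·(-0.2) − 200·(-0.9)] / 34000 = +0.003176
|∇h| = √(-0.002588² + 0.003176²) = 0.004097

0.00410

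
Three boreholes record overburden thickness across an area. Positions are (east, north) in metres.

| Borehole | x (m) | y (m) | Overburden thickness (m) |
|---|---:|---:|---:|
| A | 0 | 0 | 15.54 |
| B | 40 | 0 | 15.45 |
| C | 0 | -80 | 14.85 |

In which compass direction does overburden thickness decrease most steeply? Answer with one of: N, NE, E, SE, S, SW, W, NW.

∂d/∂x = (15.45 − 15.54) / (40 − 0) = -0.002250
∂d/∂y = (14.85 − 15.54) / (-80 − 0) = +0.008625
Steepest decrease is along −∇f = (+0.002250 E, -0.008625 N) → south.

S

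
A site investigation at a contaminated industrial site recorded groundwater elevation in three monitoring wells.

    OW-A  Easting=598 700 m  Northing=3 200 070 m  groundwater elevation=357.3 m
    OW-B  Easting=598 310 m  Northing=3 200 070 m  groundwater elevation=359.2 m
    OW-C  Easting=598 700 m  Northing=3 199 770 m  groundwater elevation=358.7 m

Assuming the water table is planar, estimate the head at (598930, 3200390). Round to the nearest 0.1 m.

354.7 m

∂h/∂x = (359.2 − 357.3) / (598310 − 598700) = -0.004872
∂h/∂y = (358.7 − 357.3) / (3199770 − 3200070) = -0.004667
h(598930, 3200390) = 357.3 + (-0.004872)·(230) + (-0.004667)·(320) = 357.3 -1.121 -1.493 = 354.686 m.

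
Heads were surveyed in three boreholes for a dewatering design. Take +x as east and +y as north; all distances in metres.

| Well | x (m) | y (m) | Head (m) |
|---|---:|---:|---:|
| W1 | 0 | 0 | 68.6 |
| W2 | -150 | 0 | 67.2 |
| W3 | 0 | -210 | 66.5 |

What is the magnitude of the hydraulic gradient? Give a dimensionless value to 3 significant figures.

∂h/∂x = (67.2 − 68.6) / (-150 − 0) = +0.009333
∂h/∂y = (66.5 − 68.6) / (-210 − 0) = +0.010000
|∇h| = √(0.009333² + 0.010000²) = 0.01368

0.0137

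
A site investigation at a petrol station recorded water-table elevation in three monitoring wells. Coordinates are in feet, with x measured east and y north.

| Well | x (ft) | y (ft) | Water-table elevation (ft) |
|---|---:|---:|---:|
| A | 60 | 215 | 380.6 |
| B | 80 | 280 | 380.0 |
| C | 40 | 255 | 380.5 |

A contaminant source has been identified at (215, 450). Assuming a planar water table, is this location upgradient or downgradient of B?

With h = a·x + b·y + c and A as origin, the differences give:
  20·a + 65·b = -0.6
  (-20)·a + 40·b = -0.1
Eliminate b (×40 and ×65, subtract): 2100·a = -17.50 → a = ∂h/∂x = -0.008333
Back-substitute: b = ∂h/∂y = -0.006667.
Head at (215, 450) = 380.6 + (-0.008333)·(155) + (-0.006667)·(235) = 377.74 ft.
That is lower than the 380.0 ft at B, so the point is downgradient.

downgradient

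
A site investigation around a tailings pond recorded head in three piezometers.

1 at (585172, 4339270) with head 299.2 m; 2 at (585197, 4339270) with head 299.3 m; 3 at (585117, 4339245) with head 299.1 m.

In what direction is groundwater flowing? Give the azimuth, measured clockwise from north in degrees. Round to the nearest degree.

320°

Taking 1 as reference: 2−1 = (25, 0, +0.1); 3−1 = (-55, -25, -0.1).
Determinant of the coordinate differences = 25·(-25) − (-55)·0 = -625.
∂h/∂x = [(+0.1)·(-25) − (-0.1)·0] / -625 = +0.004000
∂h/∂y = [25·(-0.1) − (-55)·(+0.1)] / -625 = -0.004800
Flow direction (−∇h) has components (-0.004000 E, +0.004800 N).
Azimuth = atan2(E, N) = atan2(-0.004000, +0.004800) = 320.2° ≈ 320°.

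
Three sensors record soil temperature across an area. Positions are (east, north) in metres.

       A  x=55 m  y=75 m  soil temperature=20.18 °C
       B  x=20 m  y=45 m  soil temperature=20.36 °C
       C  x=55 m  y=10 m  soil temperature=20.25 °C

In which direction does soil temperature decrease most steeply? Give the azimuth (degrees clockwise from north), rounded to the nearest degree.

076°

Taking A as reference: B−A = (-35, -30, +0.18); C−A = (0, -65, +0.07).
Solve a·Δx + b·Δy = ΔT: det = (-35)·(-65) − 0·(-30) = 2275.
∂T/∂x = [(+0.18)·(-65) − (+0.07)·(-30)] / 2275 = -0.004220
∂T/∂y = [(-35)·(+0.07) − 0·(+0.18)] / 2275 = -0.001077
Steepest decrease is along −∇f: components (+0.004220 E, +0.001077 N).
Azimuth = atan2(+0.004220, +0.001077) = 75.7° ≈ 076°.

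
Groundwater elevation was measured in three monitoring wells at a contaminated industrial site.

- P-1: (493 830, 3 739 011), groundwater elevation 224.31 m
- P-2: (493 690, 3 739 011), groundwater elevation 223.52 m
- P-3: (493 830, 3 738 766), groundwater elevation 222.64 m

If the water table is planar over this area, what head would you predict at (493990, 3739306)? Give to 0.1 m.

∂h/∂x = (223.52 − 224.31) / (493690 − 493830) = +0.005643
∂h/∂y = (222.64 − 224.31) / (3738766 − 3739011) = +0.006816
h(493990, 3739306) = 224.31 + (+0.005643)·(160) + (+0.006816)·(295) = 224.31 +0.903 +2.011 = 227.224 m.

227.2 m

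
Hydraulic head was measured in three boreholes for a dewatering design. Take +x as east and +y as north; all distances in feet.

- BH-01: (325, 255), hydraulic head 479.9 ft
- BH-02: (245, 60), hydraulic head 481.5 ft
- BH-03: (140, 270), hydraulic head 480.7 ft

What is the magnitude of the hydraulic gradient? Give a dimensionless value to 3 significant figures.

0.00788

Differences from BH-01: to BH-02 (Δx, Δy, Δh) = (-80, -195, +1.6); to BH-03 = (-185, 15, +0.8).
Determinant of the coordinate differences = (-80)·15 − (-185)·(-195) = -37275.
∂h/∂x = [(+1.6)·15 − (+0.8)·(-195)] / -37275 = -0.004829
∂h/∂y = [(-80)·(+0.8) − (-185)·(+1.6)] / -37275 = -0.006224
|∇h| = √(-0.004829² + -0.006224²) = 0.007878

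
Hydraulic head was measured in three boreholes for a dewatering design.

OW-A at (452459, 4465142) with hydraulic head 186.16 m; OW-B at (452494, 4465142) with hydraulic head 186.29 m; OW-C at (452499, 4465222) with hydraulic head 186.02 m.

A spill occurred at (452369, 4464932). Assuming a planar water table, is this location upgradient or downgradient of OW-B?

upgradient

Taking OW-A as reference: OW-B−OW-A = (35, 0, +0.13); OW-C−OW-A = (40, 80, -0.14).
Determinant of the coordinate differences = 35·80 − 40·0 = 2800.
∂h/∂x = [(+0.13)·80 − (-0.14)·0] / 2800 = +0.003714
∂h/∂y = [35·(-0.14) − 40·(+0.13)] / 2800 = -0.003607
Head at (452369, 4464932) = 186.16 + (+0.003714)·(-90) + (-0.003607)·(-210) = 186.58 m.
That is higher than the 186.29 m at OW-B, so the point is upgradient.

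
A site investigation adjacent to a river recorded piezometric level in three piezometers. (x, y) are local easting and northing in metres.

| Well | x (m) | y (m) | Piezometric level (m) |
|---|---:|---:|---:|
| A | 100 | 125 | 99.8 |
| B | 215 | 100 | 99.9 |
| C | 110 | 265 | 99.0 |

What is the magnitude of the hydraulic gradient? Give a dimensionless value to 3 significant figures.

0.00570

With h = a·x + b·y + c and A as origin, the differences give:
  115·a + (-25)·b = +0.1
  10·a + 140·b = -0.8
Eliminate b (×140 and ×(-25), subtract): 16350·a = -6.00 → a = ∂h/∂x = -0.0003670
Back-substitute: b = ∂h/∂y = -0.005688.
|∇h| = √(-0.0003670² + -0.005688²) = 0.0057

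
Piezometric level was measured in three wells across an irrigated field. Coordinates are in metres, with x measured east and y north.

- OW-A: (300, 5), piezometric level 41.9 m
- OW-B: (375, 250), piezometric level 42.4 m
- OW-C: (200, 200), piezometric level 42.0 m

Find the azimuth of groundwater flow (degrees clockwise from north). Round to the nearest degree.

With h = a·x + b·y + c and OW-A as origin, the differences give:
  75·a + 245·b = +0.5
  (-100)·a + 195·b = +0.1
Eliminate b (×195 and ×245, subtract): 39125·a = 73.00 → a = ∂h/∂x = +0.001866
Back-substitute: b = ∂h/∂y = +0.001470.
Flow direction (−∇h) has components (-0.001866 E, -0.001470 N).
Azimuth = atan2(E, N) = atan2(-0.001866, -0.001470) = 231.8° ≈ 232°.

232°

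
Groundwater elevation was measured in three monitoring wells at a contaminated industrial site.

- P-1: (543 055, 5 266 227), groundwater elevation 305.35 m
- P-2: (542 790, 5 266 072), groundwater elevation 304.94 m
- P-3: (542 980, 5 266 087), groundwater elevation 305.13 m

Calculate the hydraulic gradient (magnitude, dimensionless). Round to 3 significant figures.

Differences from P-1: to P-2 (Δx, Δy, Δh) = (-265, -155, -0.41); to P-3 = (-75, -140, -0.22).
Determinant of the coordinate differences = (-265)·(-140) − (-75)·(-155) = 25475.
∂h/∂x = [(-0.41)·(-140) − (-0.22)·(-155)] / 25475 = +0.0009146
∂h/∂y = [(-265)·(-0.22) − (-75)·(-0.41)] / 25475 = +0.001081
|∇h| = √(0.0009146² + 0.001081²) = 0.001416

0.00142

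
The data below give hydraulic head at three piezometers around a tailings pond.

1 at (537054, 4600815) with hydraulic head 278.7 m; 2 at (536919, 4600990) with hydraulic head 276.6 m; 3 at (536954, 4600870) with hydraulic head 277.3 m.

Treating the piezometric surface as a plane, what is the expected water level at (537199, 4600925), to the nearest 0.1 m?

Differences from 1: to 2 (Δx, Δy, Δh) = (-135, 175, -2.1); to 3 = (-100, 55, -1.4).
Solve a·Δx + b·Δy = Δh: det = (-135)·55 − (-100)·175 = 10075.
∂h/∂x = [(-2.1)·55 − (-1.4)·175] / 10075 = +0.01285
∂h/∂y = [(-135)·(-1.4) − (-100)·(-2.1)] / 10075 = -0.002084
h(537199, 4600925) = 278.7 + (+0.01285)·(145) + (-0.002084)·(110) = 278.7 +1.864 -0.229 = 280.334 m.

280.3 m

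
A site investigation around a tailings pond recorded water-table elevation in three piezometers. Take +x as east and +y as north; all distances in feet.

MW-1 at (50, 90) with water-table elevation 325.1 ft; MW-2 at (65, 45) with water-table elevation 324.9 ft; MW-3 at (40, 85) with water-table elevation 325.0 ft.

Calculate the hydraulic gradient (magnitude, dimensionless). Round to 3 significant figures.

0.00943

With h = a·x + b·y + c and MW-1 as origin, the differences give:
  15·a + (-45)·b = -0.2
  (-10)·a + (-5)·b = -0.1
Eliminate b (×(-5) and ×(-45), subtract): -525·a = -3.50 → a = ∂h/∂x = +0.006667
Back-substitute: b = ∂h/∂y = +0.006667.
|∇h| = √(0.006667² + 0.006667²) = 0.009429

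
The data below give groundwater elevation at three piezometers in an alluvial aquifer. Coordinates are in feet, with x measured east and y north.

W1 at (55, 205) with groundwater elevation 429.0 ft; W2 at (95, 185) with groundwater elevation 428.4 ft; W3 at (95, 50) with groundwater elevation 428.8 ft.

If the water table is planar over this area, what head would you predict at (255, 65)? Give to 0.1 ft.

Three-point gradient (reference W1): Δ to W2 = (40, -20, -0.6), Δ to W3 = (40, -155, -0.2).
∂h/∂x = -0.01648, ∂h/∂y = -0.002963 (det = -5400).
h(255, 65) = 429.0 + (-0.01648)·(200) + (-0.002963)·(-140) = 429.0 -3.296 +0.415 = 426.119 ft.

426.1 ft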